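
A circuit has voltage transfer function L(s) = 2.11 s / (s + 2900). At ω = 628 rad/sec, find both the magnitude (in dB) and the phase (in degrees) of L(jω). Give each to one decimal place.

|L| = -7.0 dB, ∠L = 77.8 deg

|j628| = 628
|j628 + 2900| = √(628² + 2900²) = 2967
|L(j628)| = 2.11 × 628 / 2967 = 0.44657
20 log₁₀(0.44657) = -7.00 dB
∠(j628) = 90.00°
∠(j628 + 2900) = arctan(628/2900) = 12.22°
∠L(j628) = 90.00° − 12.22° = 77.78°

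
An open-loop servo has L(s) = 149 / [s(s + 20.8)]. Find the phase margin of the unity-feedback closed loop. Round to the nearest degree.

Gain crossover: |L(jω)| = 1 at ω ≈ 6.81 rad s⁻¹.
∠L(j6.81) = −90° − arctan(6.81/20.8) ≈ -108.12°
PM = 180° + (-108.12°) = 71.88°

72°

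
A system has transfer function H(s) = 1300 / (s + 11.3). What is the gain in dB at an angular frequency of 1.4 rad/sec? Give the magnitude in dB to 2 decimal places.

|j1.4 + 11.3| = √(1.4² + 11.3²) = 11.39
|H(j1.4)| = 1300 / 11.39 = 114.17
20 log₁₀(114.17) = 41.151 dB

41.15 dB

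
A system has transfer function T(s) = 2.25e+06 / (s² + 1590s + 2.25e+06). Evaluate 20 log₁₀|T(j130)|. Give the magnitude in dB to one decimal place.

0.0 dB

|(j130)² + 1590(j130) + 2.25e+06| = |2.2331e+06 + j2.067e+05| = 2.243e+06
|T(j130)| = 2.25e+06 / 2.243e+06 = 1.0033
20 log₁₀(1.0033) = 0.03 dB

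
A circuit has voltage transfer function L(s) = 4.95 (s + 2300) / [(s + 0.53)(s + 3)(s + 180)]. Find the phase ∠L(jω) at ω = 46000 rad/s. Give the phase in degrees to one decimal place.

∠(j46000 + 2300) = arctan(46000/2300) = 87.14°
∠(j46000 + 0.53) = arctan(46000/0.53) = 90.00°
∠(j46000 + 3) = arctan(46000/3) = 90.00°
∠(j46000 + 180) = arctan(46000/180) = 89.78°
∠L(j46000) = 87.14° − (90.00° + 90.00° + 89.78°) = -182.63°

-182.6°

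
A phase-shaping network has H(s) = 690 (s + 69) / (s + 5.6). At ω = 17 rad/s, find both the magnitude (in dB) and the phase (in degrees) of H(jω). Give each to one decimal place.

|j17 + 69| = √(17² + 69²) = 71.06
|j17 + 5.6| = √(17² + 5.6²) = 17.9
|H(j17)| = 690 × 71.06 / 17.9 = 2739.5
20 log₁₀(2739.5) = 68.75 dB
∠(j17 + 69) = arctan(17/69) = 13.84°
∠(j17 + 5.6) = arctan(17/5.6) = 71.77°
∠H(j17) = 13.84° − 71.77° = -57.93°

|H| = 68.8 dB, ∠H = -57.9°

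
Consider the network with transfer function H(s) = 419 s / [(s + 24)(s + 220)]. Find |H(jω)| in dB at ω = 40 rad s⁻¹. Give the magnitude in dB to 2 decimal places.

|j40| = 40
|j40 + 24| = √(40² + 24²) = 46.65
|j40 + 220| = √(40² + 220²) = 223.6
|H(j40)| = 419 × 40 / (46.65 × 223.6) = 1.6068
20 log₁₀(1.6068) = 4.119 dB

4.12 dB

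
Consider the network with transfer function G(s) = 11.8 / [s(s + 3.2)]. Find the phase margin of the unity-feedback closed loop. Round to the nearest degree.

49°

Gain crossover: |G(jω)| = 1 at ω ≈ 2.78 rad/sec.
∠G(j2.78) = −90° − arctan(2.78/3.2) ≈ -131.01°
PM = 180° + (-131.01°) = 48.99°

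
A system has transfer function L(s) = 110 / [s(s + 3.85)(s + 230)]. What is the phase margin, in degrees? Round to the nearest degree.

Gain crossover: |L(jω)| = 1 at ω ≈ 0.124 rad/sec.
∠L(j0.124) = −90° − arctan(0.124/3.85) − arctan(0.124/230) ≈ -91.88°
PM = 180° + (-91.88°) = 88.12°

88 deg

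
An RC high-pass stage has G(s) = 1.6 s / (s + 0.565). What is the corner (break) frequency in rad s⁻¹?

0.565 rad s⁻¹

The single real pole at s = −0.565 gives a corner at ω = 0.565 rad s⁻¹.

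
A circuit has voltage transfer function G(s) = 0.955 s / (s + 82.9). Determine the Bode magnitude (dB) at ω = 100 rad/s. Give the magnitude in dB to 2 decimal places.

-2.67 dB

|j100| = 100
|j100 + 82.9| = √(100² + 82.9²) = 129.9
|G(j100)| = 0.955 × 100 / 129.9 = 0.73522
20 log₁₀(0.73522) = -2.672 dB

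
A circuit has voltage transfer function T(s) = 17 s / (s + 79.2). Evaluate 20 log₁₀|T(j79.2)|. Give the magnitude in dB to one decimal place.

|j79.2| = 79.2
|j79.2 + 79.2| = √(79.2² + 79.2²) = 112
|T(j79.2)| = 17 × 79.2 / 112 = 12.021
20 log₁₀(12.021) = 21.60 dB

21.6 dB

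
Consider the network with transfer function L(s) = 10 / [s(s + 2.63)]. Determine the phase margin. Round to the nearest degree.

45 deg

Gain crossover: |L(jω)| = 1 at ω ≈ 2.67 rad s⁻¹.
∠L(j2.67) = −90° − arctan(2.67/2.63) ≈ -135.42°
PM = 180° + (-135.42°) = 44.58°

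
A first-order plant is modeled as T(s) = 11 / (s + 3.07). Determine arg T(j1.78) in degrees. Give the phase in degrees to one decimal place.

-30.1°

∠(j1.78 + 3.07) = arctan(1.78/3.07) = 30.11°
∠T(j1.78) = −30.11° = -30.11°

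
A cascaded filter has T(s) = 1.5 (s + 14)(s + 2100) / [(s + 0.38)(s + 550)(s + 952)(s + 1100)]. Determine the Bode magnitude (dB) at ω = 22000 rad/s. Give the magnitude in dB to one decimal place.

|j22000 + 14| = √(22000² + 14²) = 2.2e+04
|j22000 + 2100| = √(22000² + 2100²) = 2.21e+04
|j22000 + 0.38| = √(22000² + 0.38²) = 2.2e+04
|j22000 + 550| = √(22000² + 550²) = 2.201e+04
|j22000 + 952| = √(22000² + 952²) = 2.202e+04
|j22000 + 1100| = √(22000² + 1100²) = 2.203e+04
|T(j22000)| = 1.5 × 2.2e+04 × 2.21e+04 / (2.2e+04 × 2.201e+04 × 2.202e+04 × 2.203e+04) = 3.1055e-09
20 log₁₀(3.1055e-09) = -170.16 dB

-170.2 dB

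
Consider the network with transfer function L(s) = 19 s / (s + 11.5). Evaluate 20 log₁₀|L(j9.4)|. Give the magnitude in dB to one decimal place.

|j9.4| = 9.4
|j9.4 + 11.5| = √(9.4² + 11.5²) = 14.85
|L(j9.4)| = 19 × 9.4 / 14.85 = 12.025
20 log₁₀(12.025) = 21.60 dB

21.6 dB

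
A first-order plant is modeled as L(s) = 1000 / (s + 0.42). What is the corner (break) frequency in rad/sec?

The single real pole at s = −0.42 gives a corner at ω = 0.42 rad/sec.

0.42 rad/sec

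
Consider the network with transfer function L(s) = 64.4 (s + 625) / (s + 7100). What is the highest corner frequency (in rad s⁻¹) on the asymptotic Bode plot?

Break frequencies occur at each pole and zero magnitude: 625 rad s⁻¹, 7100 rad s⁻¹.
The highest is 7100 rad s⁻¹.

7100 rad s⁻¹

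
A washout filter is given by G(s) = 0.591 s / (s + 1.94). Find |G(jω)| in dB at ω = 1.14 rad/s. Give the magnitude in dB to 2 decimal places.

|j1.14| = 1.14
|j1.14 + 1.94| = √(1.14² + 1.94²) = 2.25
|G(j1.14)| = 0.591 × 1.14 / 2.25 = 0.29942
20 log₁₀(0.29942) = -10.474 dB

-10.47 dB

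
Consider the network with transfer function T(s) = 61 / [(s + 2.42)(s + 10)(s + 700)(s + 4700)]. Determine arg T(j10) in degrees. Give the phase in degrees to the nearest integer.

∠(j10 + 2.42) = arctan(10/2.42) = 76.40°
∠(j10 + 10) = arctan(10/10) = 45.00°
∠(j10 + 700) = arctan(10/700) = 0.82°
∠(j10 + 4700) = arctan(10/4700) = 0.12°
∠T(j10) = − (76.40° + 45.00° + 0.82° + 0.12°) = -122.34°

-122 deg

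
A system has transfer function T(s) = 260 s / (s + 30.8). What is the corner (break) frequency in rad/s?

30.8 rad/s

The single real pole at s = −30.8 gives a corner at ω = 30.8 rad/s.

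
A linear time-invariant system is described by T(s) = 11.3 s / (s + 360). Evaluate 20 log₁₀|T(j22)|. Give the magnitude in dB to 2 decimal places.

|j22| = 22
|j22 + 360| = √(22² + 360²) = 360.7
|T(j22)| = 11.3 × 22 / 360.7 = 0.68927
20 log₁₀(0.68927) = -3.232 dB

-3.23 dB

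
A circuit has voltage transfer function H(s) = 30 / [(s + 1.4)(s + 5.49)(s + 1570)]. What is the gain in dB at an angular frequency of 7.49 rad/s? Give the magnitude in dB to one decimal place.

|j7.49 + 1.4| = √(7.49² + 1.4²) = 7.62
|j7.49 + 5.49| = √(7.49² + 5.49²) = 9.287
|j7.49 + 1570| = √(7.49² + 1570²) = 1570
|H(j7.49)| = 30 / (7.62 × 9.287 × 1570) = 0.00027004
20 log₁₀(0.00027004) = -71.37 dB

-71.4 dB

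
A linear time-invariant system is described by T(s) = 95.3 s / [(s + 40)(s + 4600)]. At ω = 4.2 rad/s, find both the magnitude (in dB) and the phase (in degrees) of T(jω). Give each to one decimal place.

|T| = -53.3 dB, ∠T = 84.0°

|j4.2| = 4.2
|j4.2 + 40| = √(4.2² + 40²) = 40.22
|j4.2 + 4600| = √(4.2² + 4600²) = 4600
|T(j4.2)| = 95.3 × 4.2 / (40.22 × 4600) = 0.0021634
20 log₁₀(0.0021634) = -53.30 dB
∠(j4.2) = 90.00°
∠(j4.2 + 40) = arctan(4.2/40) = 5.99°
∠(j4.2 + 4600) = arctan(4.2/4600) = 0.05°
∠T(j4.2) = 90.00° − (5.99° + 0.05°) = 83.95°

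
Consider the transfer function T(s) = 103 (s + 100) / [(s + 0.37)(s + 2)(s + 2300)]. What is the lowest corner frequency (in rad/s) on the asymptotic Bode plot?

Break frequencies occur at each pole and zero magnitude: 0.37 rad/s, 2 rad/s, 100 rad/s, 2300 rad/s.
The lowest is 0.37 rad/s.

0.37 rad/s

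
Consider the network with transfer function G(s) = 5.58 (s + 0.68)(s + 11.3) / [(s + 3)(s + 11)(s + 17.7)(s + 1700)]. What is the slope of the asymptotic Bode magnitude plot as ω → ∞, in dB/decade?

With 2 zeros and 4 poles, the high-frequency asymptotic slope is 20 × (2 − 4) = -40 dB/decade.

-40 dB/decade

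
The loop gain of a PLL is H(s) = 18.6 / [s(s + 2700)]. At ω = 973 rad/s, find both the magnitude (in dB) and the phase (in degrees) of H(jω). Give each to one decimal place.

|j973 + 2700| = √(973² + 2700²) = 2870
|j973| = 973
|H(j973)| = 18.6 / (2870 × 973) = 6.6607e-06
20 log₁₀(6.6607e-06) = -103.53 dB
∠(j973 + 2700) = arctan(973/2700) = 19.82°
∠(j973) = 90.00°
∠H(j973) = − (19.82° + 90.00°) = -109.82°

|H| = -103.5 dB, ∠H = -109.8°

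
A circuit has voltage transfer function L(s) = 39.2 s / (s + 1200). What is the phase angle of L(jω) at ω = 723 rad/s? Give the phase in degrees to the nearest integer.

59°

∠(j723) = 90.00°
∠(j723 + 1200) = arctan(723/1200) = 31.07°
∠L(j723) = 90.00° − 31.07° = 58.93°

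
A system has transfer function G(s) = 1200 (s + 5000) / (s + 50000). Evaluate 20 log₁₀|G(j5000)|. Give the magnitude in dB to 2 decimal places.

|j5000 + 5000| = √(5000² + 5000²) = 7071
|j5000 + 50000| = √(5000² + 50000²) = 5.025e+04
|G(j5000)| = 1200 × 7071 / 5.025e+04 = 168.86
20 log₁₀(168.86) = 44.551 dB

44.55 dB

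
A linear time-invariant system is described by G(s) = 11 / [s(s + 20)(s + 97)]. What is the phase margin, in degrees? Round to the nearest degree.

Gain crossover: |G(jω)| = 1 at ω ≈ 0.00567 rad/s.
∠G(j0.00567) = −90° − arctan(0.00567/20) − arctan(0.00567/97) ≈ -90.02°
PM = 180° + (-90.02°) = 89.98°

90 deg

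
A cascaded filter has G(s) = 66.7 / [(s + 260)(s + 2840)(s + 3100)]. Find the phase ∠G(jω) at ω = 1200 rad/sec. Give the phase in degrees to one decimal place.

∠(j1200 + 260) = arctan(1200/260) = 77.77°
∠(j1200 + 2840) = arctan(1200/2840) = 22.91°
∠(j1200 + 3100) = arctan(1200/3100) = 21.16°
∠G(j1200) = − (77.77° + 22.91° + 21.16°) = -121.84°

-121.8°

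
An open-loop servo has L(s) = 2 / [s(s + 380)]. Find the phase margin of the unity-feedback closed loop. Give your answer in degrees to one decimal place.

90.0°

Gain crossover: |L(jω)| = 1 at ω ≈ 0.00526 rad/s.
∠L(j0.00526) = −90° − arctan(0.00526/380) ≈ -90.00°
PM = 180° + (-90.00°) = 90.00°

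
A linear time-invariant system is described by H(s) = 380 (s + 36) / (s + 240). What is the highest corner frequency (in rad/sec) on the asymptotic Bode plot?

240 rad/sec

Break frequencies occur at each pole and zero magnitude: 36 rad/sec, 240 rad/sec.
The highest is 240 rad/sec.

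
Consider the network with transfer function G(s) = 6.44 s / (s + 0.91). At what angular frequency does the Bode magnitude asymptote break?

The single real pole at s = −0.91 gives a corner at ω = 0.91 rad/s.

0.91 rad/s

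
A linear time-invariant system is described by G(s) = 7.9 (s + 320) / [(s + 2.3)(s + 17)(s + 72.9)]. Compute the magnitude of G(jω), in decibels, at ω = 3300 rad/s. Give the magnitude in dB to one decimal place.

|j3300 + 320| = √(3300² + 320²) = 3315
|j3300 + 2.3| = √(3300² + 2.3²) = 3300
|j3300 + 17| = √(3300² + 17²) = 3300
|j3300 + 72.9| = √(3300² + 72.9²) = 3301
|G(j3300)| = 7.9 × 3315 / (3300 × 3300 × 3301) = 7.2865e-07
20 log₁₀(7.2865e-07) = -122.75 dB

-122.7 dB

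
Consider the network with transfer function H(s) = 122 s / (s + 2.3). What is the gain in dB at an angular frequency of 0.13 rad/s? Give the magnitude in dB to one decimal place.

|j0.13| = 0.13
|j0.13 + 2.3| = √(0.13² + 2.3²) = 2.304
|H(j0.13)| = 122 × 0.13 / 2.304 = 6.8847
20 log₁₀(6.8847) = 16.76 dB

16.8 dB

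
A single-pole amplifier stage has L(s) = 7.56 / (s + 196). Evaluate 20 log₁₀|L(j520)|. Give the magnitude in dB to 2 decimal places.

-37.33 dB

|j520 + 196| = √(520² + 196²) = 555.7
|L(j520)| = 7.56 / 555.7 = 0.013604
20 log₁₀(0.013604) = -37.327 dB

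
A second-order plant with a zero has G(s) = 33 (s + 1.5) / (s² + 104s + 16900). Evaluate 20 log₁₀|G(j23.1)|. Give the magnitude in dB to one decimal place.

-26.7 dB

|j23.1 + 1.5| = √(23.1² + 1.5²) = 23.15
|(j23.1)² + 104(j23.1) + 16900| = |16366 + j2402.4| = 1.654e+04
|G(j23.1)| = 33 × 23.15 / 1.654e+04 = 0.04618
20 log₁₀(0.04618) = -26.71 dB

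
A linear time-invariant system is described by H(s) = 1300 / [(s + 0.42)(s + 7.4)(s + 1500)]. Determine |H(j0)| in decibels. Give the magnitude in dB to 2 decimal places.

-11.09 dB

H(0) = 1300 / (0.42 × 7.4 × 1500) = 0.27885
20 log₁₀(0.27885) = -11.093 dB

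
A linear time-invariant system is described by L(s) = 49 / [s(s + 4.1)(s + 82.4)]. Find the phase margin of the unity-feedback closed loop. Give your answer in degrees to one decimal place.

Gain crossover: |L(jω)| = 1 at ω ≈ 0.145 rad/s.
∠L(j0.145) = −90° − arctan(0.145/4.1) − arctan(0.145/82.4) ≈ -92.13°
PM = 180° + (-92.13°) = 87.87°

87.9 deg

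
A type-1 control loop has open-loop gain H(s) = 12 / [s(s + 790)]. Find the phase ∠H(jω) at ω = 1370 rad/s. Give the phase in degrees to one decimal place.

-150.0°

∠(j1370 + 790) = arctan(1370/790) = 60.03°
∠(j1370) = 90.00°
∠H(j1370) = − (60.03° + 90.00°) = -150.03°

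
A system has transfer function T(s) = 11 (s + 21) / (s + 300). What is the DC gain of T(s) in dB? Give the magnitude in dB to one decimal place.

T(0) = 11 × 21 / 300 = 0.77
20 log₁₀(0.77) = -2.27 dB

-2.3 dB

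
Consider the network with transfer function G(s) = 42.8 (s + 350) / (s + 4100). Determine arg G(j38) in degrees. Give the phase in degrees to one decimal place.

5.7°

∠(j38 + 350) = arctan(38/350) = 6.20°
∠(j38 + 4100) = arctan(38/4100) = 0.53°
∠G(j38) = 6.20° − 0.53° = 5.67°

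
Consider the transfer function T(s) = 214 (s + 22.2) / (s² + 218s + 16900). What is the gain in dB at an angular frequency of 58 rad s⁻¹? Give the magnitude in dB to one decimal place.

-2.9 dB

|j58 + 22.2| = √(58² + 22.2²) = 62.1
|(j58)² + 218(j58) + 16900| = |13536 + j12644| = 1.852e+04
|T(j58)| = 214 × 62.1 / 1.852e+04 = 0.7175
20 log₁₀(0.7175) = -2.88 dB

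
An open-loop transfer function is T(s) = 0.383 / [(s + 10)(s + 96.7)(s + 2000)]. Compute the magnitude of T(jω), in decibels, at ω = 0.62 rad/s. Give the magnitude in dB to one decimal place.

-134.1 dB

|j0.62 + 10| = √(0.62² + 10²) = 10.02
|j0.62 + 96.7| = √(0.62² + 96.7²) = 96.7
|j0.62 + 2000| = √(0.62² + 2000²) = 2000
|T(j0.62)| = 0.383 / (10.02 × 96.7 × 2000) = 1.9765e-07
20 log₁₀(1.9765e-07) = -134.08 dB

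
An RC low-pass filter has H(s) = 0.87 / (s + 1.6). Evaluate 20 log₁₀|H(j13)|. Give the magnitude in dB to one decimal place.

|j13 + 1.6| = √(13² + 1.6²) = 13.1
|H(j13)| = 0.87 / 13.1 = 0.066422
20 log₁₀(0.066422) = -23.55 dB

-23.6 dB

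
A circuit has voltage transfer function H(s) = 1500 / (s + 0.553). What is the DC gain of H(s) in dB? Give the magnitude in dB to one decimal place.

H(0) = 1500 / 0.553 = 2712.5
20 log₁₀(2712.5) = 68.67 dB

68.7 dB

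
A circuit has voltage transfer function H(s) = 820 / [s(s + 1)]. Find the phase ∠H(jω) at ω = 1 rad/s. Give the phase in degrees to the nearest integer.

∠(j1 + 1) = arctan(1/1) = 45.00°
∠(j1) = 90.00°
∠H(j1) = − (45.00° + 90.00°) = -135.00°

-135°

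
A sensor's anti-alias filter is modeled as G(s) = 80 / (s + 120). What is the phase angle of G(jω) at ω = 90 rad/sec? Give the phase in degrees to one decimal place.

∠(j90 + 120) = arctan(90/120) = 36.87°
∠G(j90) = −36.87° = -36.87°

-36.9 deg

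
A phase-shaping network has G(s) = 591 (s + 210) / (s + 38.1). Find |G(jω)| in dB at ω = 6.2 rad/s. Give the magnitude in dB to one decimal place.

70.1 dB

|j6.2 + 210| = √(6.2² + 210²) = 210.1
|j6.2 + 38.1| = √(6.2² + 38.1²) = 38.6
|G(j6.2)| = 591 × 210.1 / 38.6 = 3216.6
20 log₁₀(3216.6) = 70.15 dB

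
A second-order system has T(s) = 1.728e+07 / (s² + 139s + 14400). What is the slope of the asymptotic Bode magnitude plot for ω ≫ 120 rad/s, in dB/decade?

With 0 zeros and 2 poles, the high-frequency asymptotic slope is 20 × (0 − 2) = -40 dB/decade.

-40 dB/decade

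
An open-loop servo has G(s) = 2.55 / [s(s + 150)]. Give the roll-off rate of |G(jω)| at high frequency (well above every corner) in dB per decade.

-40 dB/decade

With 0 zeros and 2 poles, the high-frequency asymptotic slope is 20 × (0 − 2) = -40 dB/decade.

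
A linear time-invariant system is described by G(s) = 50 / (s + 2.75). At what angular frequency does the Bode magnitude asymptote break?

The single real pole at s = −2.75 gives a corner at ω = 2.75 rad/s.

2.75 rad/s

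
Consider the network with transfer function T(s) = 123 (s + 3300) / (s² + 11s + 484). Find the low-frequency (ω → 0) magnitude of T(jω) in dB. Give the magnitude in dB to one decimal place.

58.5 dB

T(0) = 123 × 3300 / 484 = 838.64
20 log₁₀(838.64) = 58.47 dB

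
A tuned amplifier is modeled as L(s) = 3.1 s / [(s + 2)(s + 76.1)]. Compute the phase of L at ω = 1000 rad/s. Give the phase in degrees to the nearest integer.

∠(j1000) = 90.00°
∠(j1000 + 2) = arctan(1000/2) = 89.89°
∠(j1000 + 76.1) = arctan(1000/76.1) = 85.65°
∠L(j1000) = 90.00° − (89.89° + 85.65°) = -85.53°

-86°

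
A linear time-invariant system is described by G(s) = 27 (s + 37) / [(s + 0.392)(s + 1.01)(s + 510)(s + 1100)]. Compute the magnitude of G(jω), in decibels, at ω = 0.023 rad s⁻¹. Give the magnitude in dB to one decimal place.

-47.0 dB

|j0.023 + 37| = √(0.023² + 37²) = 37
|j0.023 + 0.392| = √(0.023² + 0.392²) = 0.3927
|j0.023 + 1.01| = √(0.023² + 1.01²) = 1.01
|j0.023 + 510| = √(0.023² + 510²) = 510
|j0.023 + 1100| = √(0.023² + 1100²) = 1100
|G(j0.023)| = 27 × 37 / (0.3927 × 1.01 × 510 × 1100) = 0.0044889
20 log₁₀(0.0044889) = -46.96 dB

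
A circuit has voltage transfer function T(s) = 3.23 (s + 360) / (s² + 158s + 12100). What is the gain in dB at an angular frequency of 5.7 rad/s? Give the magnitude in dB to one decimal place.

-20.3 dB

|j5.7 + 360| = √(5.7² + 360²) = 360
|(j5.7)² + 158(j5.7) + 12100| = |12068 + j900.6| = 1.21e+04
|T(j5.7)| = 3.23 × 360 / 1.21e+04 = 0.096103
20 log₁₀(0.096103) = -20.35 dB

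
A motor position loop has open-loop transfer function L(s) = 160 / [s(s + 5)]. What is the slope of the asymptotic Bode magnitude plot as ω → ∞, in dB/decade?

With 0 zeros and 2 poles, the high-frequency asymptotic slope is 20 × (0 − 2) = -40 dB/decade.

-40 dB/decade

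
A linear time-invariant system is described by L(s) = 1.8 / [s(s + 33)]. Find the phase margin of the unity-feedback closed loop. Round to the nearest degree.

Gain crossover: |L(jω)| = 1 at ω ≈ 0.0545 rad/s.
∠L(j0.0545) = −90° − arctan(0.0545/33) ≈ -90.09°
PM = 180° + (-90.09°) = 89.91°

90 deg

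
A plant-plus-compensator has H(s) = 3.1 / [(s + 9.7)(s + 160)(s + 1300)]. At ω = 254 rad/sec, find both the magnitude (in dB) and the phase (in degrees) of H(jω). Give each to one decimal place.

|H| = -150.3 dB, ∠H = -156.7°

|j254 + 9.7| = √(254² + 9.7²) = 254.2
|j254 + 160| = √(254² + 160²) = 300.2
|j254 + 1300| = √(254² + 1300²) = 1325
|H(j254)| = 3.1 / (254.2 × 300.2 × 1325) = 3.0671e-08
20 log₁₀(3.0671e-08) = -150.27 dB
∠(j254 + 9.7) = arctan(254/9.7) = 87.81°
∠(j254 + 160) = arctan(254/160) = 57.79°
∠(j254 + 1300) = arctan(254/1300) = 11.06°
∠H(j254) = − (87.81° + 57.79° + 11.06°) = -156.66°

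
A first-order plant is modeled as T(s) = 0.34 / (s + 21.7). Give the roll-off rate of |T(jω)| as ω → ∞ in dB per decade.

With 0 zeros and 1 pole, the high-frequency asymptotic slope is 20 × (0 − 1) = -20 dB/decade.

-20 dB/decade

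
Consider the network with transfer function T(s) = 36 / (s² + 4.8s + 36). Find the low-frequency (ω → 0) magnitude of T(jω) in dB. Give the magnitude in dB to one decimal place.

0.0 dB

T(0) = 36 / 36 = 1
20 log₁₀(1) = 0.00 dB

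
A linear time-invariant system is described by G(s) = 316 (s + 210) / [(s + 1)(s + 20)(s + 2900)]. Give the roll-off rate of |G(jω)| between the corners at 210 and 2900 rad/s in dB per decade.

In this band the factors already past their corner are: zero at 210, pole at 1, pole at 20; net slope = -20 dB/decade.

-20 dB/decade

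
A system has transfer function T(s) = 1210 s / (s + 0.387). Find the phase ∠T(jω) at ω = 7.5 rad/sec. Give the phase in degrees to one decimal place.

∠(j7.5) = 90.00°
∠(j7.5 + 0.387) = arctan(7.5/0.387) = 87.05°
∠T(j7.5) = 90.00° − 87.05° = 2.95°

3.0°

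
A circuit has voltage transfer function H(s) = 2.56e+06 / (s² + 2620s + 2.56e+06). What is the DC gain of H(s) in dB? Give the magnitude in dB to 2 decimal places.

0.00 dB

H(0) = 2.56e+06 / 2.56e+06 = 1
20 log₁₀(1) = 0.000 dB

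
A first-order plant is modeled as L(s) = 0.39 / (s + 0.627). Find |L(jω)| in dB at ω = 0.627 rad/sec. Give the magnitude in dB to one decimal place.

-7.1 dB

|j0.627 + 0.627| = √(0.627² + 0.627²) = 0.8867
|L(j0.627)| = 0.39 / 0.8867 = 0.43983
20 log₁₀(0.43983) = -7.13 dB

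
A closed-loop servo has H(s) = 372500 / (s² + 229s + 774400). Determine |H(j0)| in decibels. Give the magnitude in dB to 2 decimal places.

H(0) = 372500 / 774400 = 0.48102
20 log₁₀(0.48102) = -6.357 dB

-6.36 dB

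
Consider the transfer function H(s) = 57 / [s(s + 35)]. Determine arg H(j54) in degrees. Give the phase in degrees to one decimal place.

∠(j54 + 35) = arctan(54/35) = 57.05°
∠(j54) = 90.00°
∠H(j54) = − (57.05° + 90.00°) = -147.05°

-147.1°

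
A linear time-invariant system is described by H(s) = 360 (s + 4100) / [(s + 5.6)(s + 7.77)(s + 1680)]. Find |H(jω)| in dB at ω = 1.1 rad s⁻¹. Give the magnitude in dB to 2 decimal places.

25.85 dB

|j1.1 + 4100| = √(1.1² + 4100²) = 4100
|j1.1 + 5.6| = √(1.1² + 5.6²) = 5.707
|j1.1 + 7.77| = √(1.1² + 7.77²) = 7.847
|j1.1 + 1680| = √(1.1² + 1680²) = 1680
|H(j1.1)| = 360 × 4100 / (5.707 × 7.847 × 1680) = 19.617
20 log₁₀(19.617) = 25.853 dB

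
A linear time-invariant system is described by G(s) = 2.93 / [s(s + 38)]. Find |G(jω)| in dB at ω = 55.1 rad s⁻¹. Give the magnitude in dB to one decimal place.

|j55.1 + 38| = √(55.1² + 38²) = 66.93
|j55.1| = 55.1
|G(j55.1)| = 2.93 / (66.93 × 55.1) = 0.00079447
20 log₁₀(0.00079447) = -62.00 dB

-62.0 dB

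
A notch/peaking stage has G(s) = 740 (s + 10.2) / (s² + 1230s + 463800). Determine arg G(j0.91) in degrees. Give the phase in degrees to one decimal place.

5.0 deg

∠(j0.91 + 10.2) = arctan(0.91/10.2) = 5.10°
∠[(j0.91)² + 1230(j0.91) + 463800] = ∠[4.638e+05 + j1119.3] = 0.14°
∠G(j0.91) = 5.10° − 0.14° = 4.96°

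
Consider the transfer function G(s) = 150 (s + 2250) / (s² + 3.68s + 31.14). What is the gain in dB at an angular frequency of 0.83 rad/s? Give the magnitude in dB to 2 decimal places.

80.85 dB

|j0.83 + 2250| = √(0.83² + 2250²) = 2250
|(j0.83)² + 3.68(j0.83) + 31.14| = |30.451 + j3.0544| = 30.6
|G(j0.83)| = 150 × 2250 / 30.6 = 11028
20 log₁₀(11028) = 80.850 dB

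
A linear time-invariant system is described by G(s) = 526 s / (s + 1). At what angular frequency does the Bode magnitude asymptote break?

The single real pole at s = −1 gives a corner at ω = 1 rad/sec.

1 rad/sec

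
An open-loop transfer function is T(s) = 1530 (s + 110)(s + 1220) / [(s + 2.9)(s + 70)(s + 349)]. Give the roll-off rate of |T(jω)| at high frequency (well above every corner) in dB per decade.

-20 dB/decade

With 2 zeros and 3 poles, the high-frequency asymptotic slope is 20 × (2 − 3) = -20 dB/decade.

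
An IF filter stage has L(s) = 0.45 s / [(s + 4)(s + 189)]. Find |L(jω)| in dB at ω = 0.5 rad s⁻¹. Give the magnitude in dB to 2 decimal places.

-70.59 dB

|j0.5| = 0.5
|j0.5 + 4| = √(0.5² + 4²) = 4.031
|j0.5 + 189| = √(0.5² + 189²) = 189
|L(j0.5)| = 0.45 × 0.5 / (4.031 × 189) = 0.00029532
20 log₁₀(0.00029532) = -70.594 dB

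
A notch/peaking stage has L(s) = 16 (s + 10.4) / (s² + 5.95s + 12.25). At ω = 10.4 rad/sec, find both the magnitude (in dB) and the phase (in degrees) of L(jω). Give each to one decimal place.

|j10.4 + 10.4| = √(10.4² + 10.4²) = 14.71
|(j10.4)² + 5.95(j10.4) + 12.25| = |-95.91 + j61.88| = 114.1
|L(j10.4)| = 16 × 14.71 / 114.1 = 2.0617
20 log₁₀(2.0617) = 6.28 dB
∠(j10.4 + 10.4) = arctan(10.4/10.4) = 45.00°
∠[(j10.4)² + 5.95(j10.4) + 12.25] = ∠[-95.91 + j61.88] = 147.17°
∠L(j10.4) = 45.00° − 147.17° = -102.17°

|L| = 6.3 dB, ∠L = -102.2 deg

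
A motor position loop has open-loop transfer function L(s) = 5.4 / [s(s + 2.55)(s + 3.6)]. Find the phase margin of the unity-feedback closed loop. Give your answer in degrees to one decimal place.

68.5°

Gain crossover: |L(jω)| = 1 at ω ≈ 0.567 rad/s.
∠L(j0.567) = −90° − arctan(0.567/2.55) − arctan(0.567/3.6) ≈ -111.49°
PM = 180° + (-111.49°) = 68.51°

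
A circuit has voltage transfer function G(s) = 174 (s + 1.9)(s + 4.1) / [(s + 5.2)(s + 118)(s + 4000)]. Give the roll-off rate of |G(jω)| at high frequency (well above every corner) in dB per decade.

-20 dB/decade

With 2 zeros and 3 poles, the high-frequency asymptotic slope is 20 × (2 − 3) = -20 dB/decade.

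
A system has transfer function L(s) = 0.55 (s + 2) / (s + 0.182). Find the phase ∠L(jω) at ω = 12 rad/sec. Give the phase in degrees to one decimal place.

∠(j12 + 2) = arctan(12/2) = 80.54°
∠(j12 + 0.182) = arctan(12/0.182) = 89.13°
∠L(j12) = 80.54° − 89.13° = -8.59°

-8.6°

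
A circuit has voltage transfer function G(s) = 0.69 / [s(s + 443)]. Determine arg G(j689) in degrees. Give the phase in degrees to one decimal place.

∠(j689 + 443) = arctan(689/443) = 57.26°
∠(j689) = 90.00°
∠G(j689) = − (57.26° + 90.00°) = -147.26°

-147.3 deg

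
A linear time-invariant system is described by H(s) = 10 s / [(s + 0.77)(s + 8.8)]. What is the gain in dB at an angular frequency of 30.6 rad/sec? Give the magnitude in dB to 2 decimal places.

-10.06 dB

|j30.6| = 30.6
|j30.6 + 0.77| = √(30.6² + 0.77²) = 30.61
|j30.6 + 8.8| = √(30.6² + 8.8²) = 31.84
|H(j30.6)| = 10 × 30.6 / (30.61 × 31.84) = 0.31397
20 log₁₀(0.31397) = -10.062 dB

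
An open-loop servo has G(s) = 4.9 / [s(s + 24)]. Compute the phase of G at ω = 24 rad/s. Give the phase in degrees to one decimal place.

-135.0°

∠(j24 + 24) = arctan(24/24) = 45.00°
∠(j24) = 90.00°
∠G(j24) = − (45.00° + 90.00°) = -135.00°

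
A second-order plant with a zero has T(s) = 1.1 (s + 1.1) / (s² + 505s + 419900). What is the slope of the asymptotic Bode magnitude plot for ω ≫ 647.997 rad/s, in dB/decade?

With 1 zero and 2 poles, the high-frequency asymptotic slope is 20 × (1 − 2) = -20 dB/decade.

-20 dB/decade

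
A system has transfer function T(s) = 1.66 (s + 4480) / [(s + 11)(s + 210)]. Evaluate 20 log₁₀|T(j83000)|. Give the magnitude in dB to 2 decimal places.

|j83000 + 4480| = √(83000² + 4480²) = 8.312e+04
|j83000 + 11| = √(83000² + 11²) = 8.3e+04
|j83000 + 210| = √(83000² + 210²) = 8.3e+04
|T(j83000)| = 1.66 × 8.312e+04 / (8.3e+04 × 8.3e+04) = 2.0029e-05
20 log₁₀(2.0029e-05) = -93.967 dB

-93.97 dB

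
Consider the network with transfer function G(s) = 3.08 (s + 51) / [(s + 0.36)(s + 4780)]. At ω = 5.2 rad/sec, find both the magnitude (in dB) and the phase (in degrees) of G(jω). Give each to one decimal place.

|j5.2 + 51| = √(5.2² + 51²) = 51.26
|j5.2 + 0.36| = √(5.2² + 0.36²) = 5.212
|j5.2 + 4780| = √(5.2² + 4780²) = 4780
|G(j5.2)| = 3.08 × 51.26 / (5.212 × 4780) = 0.0063372
20 log₁₀(0.0063372) = -43.96 dB
∠(j5.2 + 51) = arctan(5.2/51) = 5.82°
∠(j5.2 + 0.36) = arctan(5.2/0.36) = 86.04°
∠(j5.2 + 4780) = arctan(5.2/4780) = 0.06°
∠G(j5.2) = 5.82° − (86.04° + 0.06°) = -80.28°

|G| = -44.0 dB, ∠G = -80.3°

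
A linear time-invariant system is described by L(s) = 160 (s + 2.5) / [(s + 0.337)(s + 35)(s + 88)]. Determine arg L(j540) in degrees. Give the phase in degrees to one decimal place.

∠(j540 + 2.5) = arctan(540/2.5) = 89.73°
∠(j540 + 0.337) = arctan(540/0.337) = 89.96°
∠(j540 + 35) = arctan(540/35) = 86.29°
∠(j540 + 88) = arctan(540/88) = 80.74°
∠L(j540) = 89.73° − (89.96° + 86.29° + 80.74°) = -167.27°

-167.3°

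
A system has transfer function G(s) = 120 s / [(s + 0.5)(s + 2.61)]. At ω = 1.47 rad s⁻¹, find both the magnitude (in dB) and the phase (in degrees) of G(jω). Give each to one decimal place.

|G| = 31.6 dB, ∠G = -10.6°

|j1.47| = 1.47
|j1.47 + 0.5| = √(1.47² + 0.5²) = 1.553
|j1.47 + 2.61| = √(1.47² + 2.61²) = 2.995
|G(j1.47)| = 120 × 1.47 / (1.553 × 2.995) = 37.926
20 log₁₀(37.926) = 31.58 dB
∠(j1.47) = 90.00°
∠(j1.47 + 0.5) = arctan(1.47/0.5) = 71.21°
∠(j1.47 + 2.61) = arctan(1.47/2.61) = 29.39°
∠G(j1.47) = 90.00° − (71.21° + 29.39°) = -10.60°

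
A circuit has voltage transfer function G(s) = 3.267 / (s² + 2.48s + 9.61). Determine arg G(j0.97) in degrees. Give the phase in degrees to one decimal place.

-15.5°

∠[(j0.97)² + 2.48(j0.97) + 9.61] = ∠[8.6691 + j2.4056] = 15.51°
∠G(j0.97) = −15.51° = -15.51°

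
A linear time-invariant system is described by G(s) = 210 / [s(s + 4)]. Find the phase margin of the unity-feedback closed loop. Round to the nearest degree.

Gain crossover: |G(jω)| = 1 at ω ≈ 14.2 rad/sec.
∠G(j14.2) = −90° − arctan(14.2/4) ≈ -164.29°
PM = 180° + (-164.29°) = 15.71°

16°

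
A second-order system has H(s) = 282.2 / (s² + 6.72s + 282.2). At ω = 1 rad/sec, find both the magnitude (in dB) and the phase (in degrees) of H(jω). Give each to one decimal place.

|(j1)² + 6.72(j1) + 282.2| = |281.2 + j6.72| = 281.3
|H(j1)| = 282.2 / 281.3 = 1.0033
20 log₁₀(1.0033) = 0.03 dB
∠[(j1)² + 6.72(j1) + 282.2] = ∠[281.2 + j6.72] = 1.37°
∠H(j1) = −1.37° = -1.37°

|H| = 0.0 dB, ∠H = -1.4°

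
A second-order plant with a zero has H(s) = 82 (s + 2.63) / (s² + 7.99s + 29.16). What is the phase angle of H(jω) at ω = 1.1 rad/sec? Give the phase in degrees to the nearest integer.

5°

∠(j1.1 + 2.63) = arctan(1.1/2.63) = 22.70°
∠[(j1.1)² + 7.99(j1.1) + 29.16] = ∠[27.95 + j8.789] = 17.46°
∠H(j1.1) = 22.70° − 17.46° = 5.24°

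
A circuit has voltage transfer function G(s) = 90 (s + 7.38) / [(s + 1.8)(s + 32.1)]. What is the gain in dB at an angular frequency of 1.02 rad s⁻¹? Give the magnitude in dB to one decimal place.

20.1 dB

|j1.02 + 7.38| = √(1.02² + 7.38²) = 7.45
|j1.02 + 1.8| = √(1.02² + 1.8²) = 2.069
|j1.02 + 32.1| = √(1.02² + 32.1²) = 32.12
|G(j1.02)| = 90 × 7.45 / (2.069 × 32.12) = 10.091
20 log₁₀(10.091) = 20.08 dB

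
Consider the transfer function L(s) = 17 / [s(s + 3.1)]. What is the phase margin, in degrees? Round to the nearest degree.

41 deg

Gain crossover: |L(jω)| = 1 at ω ≈ 3.59 rad s⁻¹.
∠L(j3.59) = −90° − arctan(3.59/3.1) ≈ -139.16°
PM = 180° + (-139.16°) = 40.84°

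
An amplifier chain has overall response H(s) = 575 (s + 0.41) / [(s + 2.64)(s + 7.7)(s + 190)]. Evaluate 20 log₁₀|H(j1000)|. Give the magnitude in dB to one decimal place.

-65.0 dB

|j1000 + 0.41| = √(1000² + 0.41²) = 1000
|j1000 + 2.64| = √(1000² + 2.64²) = 1000
|j1000 + 7.7| = √(1000² + 7.7²) = 1000
|j1000 + 190| = √(1000² + 190²) = 1018
|H(j1000)| = 575 × 1000 / (1000 × 1000 × 1018) = 0.00056488
20 log₁₀(0.00056488) = -64.96 dB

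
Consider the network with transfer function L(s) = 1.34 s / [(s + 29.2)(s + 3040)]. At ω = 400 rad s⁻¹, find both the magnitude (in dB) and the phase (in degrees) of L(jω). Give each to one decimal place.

|L| = -67.2 dB, ∠L = -3.3°

|j400| = 400
|j400 + 29.2| = √(400² + 29.2²) = 401.1
|j400 + 3040| = √(400² + 3040²) = 3066
|L(j400)| = 1.34 × 400 / (401.1 × 3066) = 0.00043586
20 log₁₀(0.00043586) = -67.21 dB
∠(j400) = 90.00°
∠(j400 + 29.2) = arctan(400/29.2) = 85.82°
∠(j400 + 3040) = arctan(400/3040) = 7.50°
∠L(j400) = 90.00° − (85.82° + 7.50°) = -3.32°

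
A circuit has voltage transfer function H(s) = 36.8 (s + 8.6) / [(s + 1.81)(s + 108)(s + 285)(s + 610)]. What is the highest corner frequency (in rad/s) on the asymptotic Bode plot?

Break frequencies occur at each pole and zero magnitude: 1.81 rad/s, 8.6 rad/s, 108 rad/s, 285 rad/s, 610 rad/s.
The highest is 610 rad/s.

610 rad/s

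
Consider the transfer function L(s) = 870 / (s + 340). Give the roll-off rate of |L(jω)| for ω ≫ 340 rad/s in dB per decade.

With 0 zeros and 1 pole, the high-frequency asymptotic slope is 20 × (0 − 1) = -20 dB/decade.

-20 dB/decade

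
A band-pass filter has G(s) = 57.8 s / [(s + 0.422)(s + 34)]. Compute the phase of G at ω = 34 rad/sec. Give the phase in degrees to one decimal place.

-44.3°

∠(j34) = 90.00°
∠(j34 + 0.422) = arctan(34/0.422) = 89.29°
∠(j34 + 34) = arctan(34/34) = 45.00°
∠G(j34) = 90.00° − (89.29° + 45.00°) = -44.29°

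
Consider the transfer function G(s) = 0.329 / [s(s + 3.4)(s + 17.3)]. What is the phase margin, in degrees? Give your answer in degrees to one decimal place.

89.9°

Gain crossover: |G(jω)| = 1 at ω ≈ 0.00559 rad/sec.
∠G(j0.00559) = −90° − arctan(0.00559/3.4) − arctan(0.00559/17.3) ≈ -90.11°
PM = 180° + (-90.11°) = 89.89°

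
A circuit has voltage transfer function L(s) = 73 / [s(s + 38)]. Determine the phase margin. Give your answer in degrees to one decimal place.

87.1°

Gain crossover: |L(jω)| = 1 at ω ≈ 1.92 rad s⁻¹.
∠L(j1.92) = −90° − arctan(1.92/38) ≈ -92.89°
PM = 180° + (-92.89°) = 87.11°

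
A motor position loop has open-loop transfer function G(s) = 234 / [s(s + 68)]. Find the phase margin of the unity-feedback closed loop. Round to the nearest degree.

Gain crossover: |G(jω)| = 1 at ω ≈ 3.44 rad/s.
∠G(j3.44) = −90° − arctan(3.44/68) ≈ -92.89°
PM = 180° + (-92.89°) = 87.11°

87°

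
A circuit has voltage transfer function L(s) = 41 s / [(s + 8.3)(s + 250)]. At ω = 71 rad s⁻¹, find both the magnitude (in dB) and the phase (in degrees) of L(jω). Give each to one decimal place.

|L| = -16.1 dB, ∠L = -9.2°

|j71| = 71
|j71 + 8.3| = √(71² + 8.3²) = 71.48
|j71 + 250| = √(71² + 250²) = 259.9
|L(j71)| = 41 × 71 / (71.48 × 259.9) = 0.15669
20 log₁₀(0.15669) = -16.10 dB
∠(j71) = 90.00°
∠(j71 + 8.3) = arctan(71/8.3) = 83.33°
∠(j71 + 250) = arctan(71/250) = 15.85°
∠L(j71) = 90.00° − (83.33° + 15.85°) = -9.19°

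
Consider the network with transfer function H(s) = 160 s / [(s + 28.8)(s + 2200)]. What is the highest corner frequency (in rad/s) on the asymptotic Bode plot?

Break frequencies occur at each pole and zero magnitude: 28.8 rad/s, 2200 rad/s.
The highest is 2200 rad/s.

2200 rad/s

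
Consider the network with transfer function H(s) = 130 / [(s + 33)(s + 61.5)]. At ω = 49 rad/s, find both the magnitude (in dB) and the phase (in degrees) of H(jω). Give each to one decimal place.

|H| = -31.1 dB, ∠H = -94.6 deg

|j49 + 33| = √(49² + 33²) = 59.08
|j49 + 61.5| = √(49² + 61.5²) = 78.63
|H(j49)| = 130 / (59.08 × 78.63) = 0.027985
20 log₁₀(0.027985) = -31.06 dB
∠(j49 + 33) = arctan(49/33) = 56.04°
∠(j49 + 61.5) = arctan(49/61.5) = 38.55°
∠H(j49) = − (56.04° + 38.55°) = -94.59°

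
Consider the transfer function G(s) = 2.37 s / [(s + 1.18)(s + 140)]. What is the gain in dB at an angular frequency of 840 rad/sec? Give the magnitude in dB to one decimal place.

-51.1 dB

|j840| = 840
|j840 + 1.18| = √(840² + 1.18²) = 840
|j840 + 140| = √(840² + 140²) = 851.6
|G(j840)| = 2.37 × 840 / (840 × 851.6) = 0.002783
20 log₁₀(0.002783) = -51.11 dB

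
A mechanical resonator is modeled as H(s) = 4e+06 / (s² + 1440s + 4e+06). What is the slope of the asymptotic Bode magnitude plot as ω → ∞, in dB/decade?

-40 dB/decade

With 0 zeros and 2 poles, the high-frequency asymptotic slope is 20 × (0 − 2) = -40 dB/decade.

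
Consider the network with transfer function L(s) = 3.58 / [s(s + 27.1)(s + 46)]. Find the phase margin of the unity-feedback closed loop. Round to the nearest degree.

Gain crossover: |L(jω)| = 1 at ω ≈ 0.00287 rad/s.
∠L(j0.00287) = −90° − arctan(0.00287/27.1) − arctan(0.00287/46) ≈ -90.01°
PM = 180° + (-90.01°) = 89.99°

90°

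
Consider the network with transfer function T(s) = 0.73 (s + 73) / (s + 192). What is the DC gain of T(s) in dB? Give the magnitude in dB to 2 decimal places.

T(0) = 0.73 × 73 / 192 = 0.27755
20 log₁₀(0.27755) = -11.133 dB

-11.13 dB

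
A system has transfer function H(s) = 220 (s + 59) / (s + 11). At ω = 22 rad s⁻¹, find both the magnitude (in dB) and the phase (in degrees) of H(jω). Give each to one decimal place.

|j22 + 59| = √(22² + 59²) = 62.97
|j22 + 11| = √(22² + 11²) = 24.6
|H(j22)| = 220 × 62.97 / 24.6 = 563.21
20 log₁₀(563.21) = 55.01 dB
∠(j22 + 59) = arctan(22/59) = 20.45°
∠(j22 + 11) = arctan(22/11) = 63.43°
∠H(j22) = 20.45° − 63.43° = -42.99°

|H| = 55.0 dB, ∠H = -43.0 deg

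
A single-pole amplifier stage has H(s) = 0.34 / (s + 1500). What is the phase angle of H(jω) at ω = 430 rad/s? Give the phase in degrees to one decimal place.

∠(j430 + 1500) = arctan(430/1500) = 16.00°
∠H(j430) = −16.00° = -16.00°

-16.0°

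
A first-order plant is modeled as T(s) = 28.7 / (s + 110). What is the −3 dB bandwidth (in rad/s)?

For a single-pole low-pass, the −3 dB point is at the pole: ω = 110 rad/s.

110 rad/s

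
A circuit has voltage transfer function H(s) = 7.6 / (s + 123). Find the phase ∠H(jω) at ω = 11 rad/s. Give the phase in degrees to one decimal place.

-5.1°

∠(j11 + 123) = arctan(11/123) = 5.11°
∠H(j11) = −5.11° = -5.11°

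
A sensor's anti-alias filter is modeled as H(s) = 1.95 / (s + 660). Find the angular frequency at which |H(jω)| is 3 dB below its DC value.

For a single-pole low-pass, the −3 dB point is at the pole: ω = 660 rad s⁻¹.

660 rad s⁻¹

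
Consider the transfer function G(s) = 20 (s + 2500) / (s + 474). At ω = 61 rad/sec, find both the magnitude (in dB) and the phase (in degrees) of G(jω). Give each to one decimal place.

|G| = 40.4 dB, ∠G = -5.9 deg

|j61 + 2500| = √(61² + 2500²) = 2501
|j61 + 474| = √(61² + 474²) = 477.9
|G(j61)| = 20 × 2501 / 477.9 = 104.65
20 log₁₀(104.65) = 40.40 dB
∠(j61 + 2500) = arctan(61/2500) = 1.40°
∠(j61 + 474) = arctan(61/474) = 7.33°
∠G(j61) = 1.40° − 7.33° = -5.94°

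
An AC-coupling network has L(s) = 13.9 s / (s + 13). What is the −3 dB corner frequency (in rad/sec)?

13 rad/sec

For a single-pole high-pass, the −3 dB point is at the pole: ω = 13 rad/sec.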